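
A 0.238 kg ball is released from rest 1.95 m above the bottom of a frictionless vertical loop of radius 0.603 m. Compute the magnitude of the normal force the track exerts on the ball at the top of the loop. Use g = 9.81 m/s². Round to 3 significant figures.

Energy from release to top (height 2r): mgh = ½mv_top² + mg(2r)
v_top² = 2g(h − 2r) = 2(9.81)(1.95 − 1.206) = 14.597 m²/s²
At the top, both N and weight point toward the centre: N + mg = mv_top²/r
N = m(v_top²/r − g) = 0.238(14.597/0.603 − 9.81) = 3.427 N

N = 3.43 N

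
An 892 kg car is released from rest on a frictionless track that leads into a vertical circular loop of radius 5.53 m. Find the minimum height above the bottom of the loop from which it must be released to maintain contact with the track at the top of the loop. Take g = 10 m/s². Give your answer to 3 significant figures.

At the top, for minimum speed gravity alone supplies the centripetal force: mg = mv_top²/r ⇒ v_top² = gr = 55.30 m²/s²
Energy conservation from release height h to the top (height 2r): mgh = ½mv_top² + mg(2r)
h = v_top²/(2g) + 2r = r/2 + 2r = 5r/2 = 13.83 m

h = 13.8 m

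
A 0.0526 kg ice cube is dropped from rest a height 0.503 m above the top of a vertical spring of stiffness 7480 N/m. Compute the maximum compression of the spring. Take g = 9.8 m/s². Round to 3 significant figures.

x = 0.00840 m

Measuring PE from the top of the relaxed spring, at max compression the cube has dropped H + x with zero KE, so:
mg(H + x) = ½kx²
½(7480)x² − (0.0526)(9.8)x − (0.0526)(9.8)(0.503) = 0
3740x² − 0.5155x − 0.2593 = 0
x = [0.5155 + √(0.2657 + 3878.9)]/(2 × 3740) = 0.008396 m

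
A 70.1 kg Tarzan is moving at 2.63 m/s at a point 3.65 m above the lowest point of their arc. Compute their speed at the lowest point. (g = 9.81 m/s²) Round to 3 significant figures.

v = 8.86 m/s

By conservation of mechanical energy, ½mv₀² + mgh = ½mv²
v² = v₀² + 2gh = (2.63)² + 2(9.81)(3.65) = 78.530
v = √78.530 = 8.862 m/s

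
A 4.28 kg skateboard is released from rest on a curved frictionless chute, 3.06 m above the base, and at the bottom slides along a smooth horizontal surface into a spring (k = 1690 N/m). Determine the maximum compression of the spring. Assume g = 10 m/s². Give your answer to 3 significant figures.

Energy conservation (no friction) from release to max compression: mgh = ½kx²
x = √(2mgh/k) = √(2 × 4.28 × 10 × 3.06 / 1690) = 0.3937 m

x = 0.394 m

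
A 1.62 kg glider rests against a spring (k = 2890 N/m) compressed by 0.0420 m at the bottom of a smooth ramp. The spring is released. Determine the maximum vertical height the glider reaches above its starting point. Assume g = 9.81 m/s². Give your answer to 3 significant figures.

All spring PE becomes gravitational PE at the highest point: ½kx² = mgh
h = kx²/(2mg) = (2890)(0.0420)²/(2 × 1.62 × 9.81) = 0.1604 m

h = 0.160 m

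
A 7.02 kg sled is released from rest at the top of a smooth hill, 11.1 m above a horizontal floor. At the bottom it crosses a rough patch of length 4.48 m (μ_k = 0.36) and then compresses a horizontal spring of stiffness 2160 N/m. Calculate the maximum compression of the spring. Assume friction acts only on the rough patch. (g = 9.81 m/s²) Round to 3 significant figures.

x = 0.778 m

Initial energy: E₁ = mgh = (7.02)(9.81)(11.1) = 764.41 J
Friction removes W_f = μ_k mg d = (0.36)(7.02)(9.81)(4.48) = 111.1 J
Energy reaching the spring: E = 764.41 − 111.1 = 653.35 J
At max compression ½kx² = E ⇒ x = √(2E/k) = √(2 × 653.35/2160) = 0.7778 m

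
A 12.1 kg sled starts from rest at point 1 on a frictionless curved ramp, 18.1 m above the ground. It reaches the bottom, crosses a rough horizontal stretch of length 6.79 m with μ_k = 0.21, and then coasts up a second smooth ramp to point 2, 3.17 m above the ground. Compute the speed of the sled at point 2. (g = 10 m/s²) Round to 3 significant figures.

v = 16.4 m/s

Energy at 1: mgh₁ = (12.1)(10)(18.1) = 2190.1 J
Friction loss: W_f = μ_k mg d = 172.5 J
At 2: ½mv² + mgh₂ = mgh₁ − W_f
½mv² = 2190.1 − 172.5 − 383.57 = 1634.0 J
v = √(2 × 1634.0/12.1) = 16.43 m/s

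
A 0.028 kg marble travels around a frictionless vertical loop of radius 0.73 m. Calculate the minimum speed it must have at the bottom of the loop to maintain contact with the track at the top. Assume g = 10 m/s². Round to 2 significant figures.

At the top: mg = mv_top²/r ⇒ v_top² = gr = 7.300 m²/s²
Energy from bottom to top (height 2r): ½mv_bot² = ½mv_top² + mg(2r)
v_bot² = gr + 4gr = 5gr = 36.50
v_bot = √(5gr) = 6.042 m/s

v = 6.0 m/s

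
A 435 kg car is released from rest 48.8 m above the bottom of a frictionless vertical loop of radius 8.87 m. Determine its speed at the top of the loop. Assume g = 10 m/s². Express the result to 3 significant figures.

Energy conservation: mgh = ½mv_top² + mg(2r)
v_top² = 2g(h − 2r) = 2(10)(48.8 − 17.74) = 621.2
v_top = 24.92 m/s

v = 24.9 m/s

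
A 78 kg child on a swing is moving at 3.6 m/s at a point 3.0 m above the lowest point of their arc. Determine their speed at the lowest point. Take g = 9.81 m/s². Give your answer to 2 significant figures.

v = 8.5 m/s

Energy conservation between the two points: ½mv₀² + mgh = ½mv²
The mass cancels from both sides.
v² = v₀² + 2gh = (3.6)² + 2(9.81)(3.0) = 71.820
v = √71.820 = 8.475 m/s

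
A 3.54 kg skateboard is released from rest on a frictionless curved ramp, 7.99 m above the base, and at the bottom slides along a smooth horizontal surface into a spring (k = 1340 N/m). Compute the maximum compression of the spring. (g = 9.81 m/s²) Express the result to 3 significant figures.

x = 0.644 m

Energy conservation (no friction) from release to max compression: mgh = ½kx²
x = √(2mgh/k) = √(2 × 3.54 × 9.81 × 7.99 / 1340) = 0.6435 m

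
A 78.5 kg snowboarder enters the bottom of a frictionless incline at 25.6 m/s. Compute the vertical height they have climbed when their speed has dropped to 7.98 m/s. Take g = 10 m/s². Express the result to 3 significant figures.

Conservation of energy: ½mv₁² = ½mv₂² + mgh
h = (v₁² − v₂²)/(2g) = (25.6² − 7.98²)/(2 × 10) = 29.58 m

h = 29.6 m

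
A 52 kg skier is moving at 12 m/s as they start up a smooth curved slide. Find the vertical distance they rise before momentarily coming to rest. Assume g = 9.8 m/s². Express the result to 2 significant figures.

h = 7.3 m

Setting KE at the bottom equal to PE gained: ½mv² = mgh
h = v²/(2g) = 12²/(2 × 9.8) = 7.347 m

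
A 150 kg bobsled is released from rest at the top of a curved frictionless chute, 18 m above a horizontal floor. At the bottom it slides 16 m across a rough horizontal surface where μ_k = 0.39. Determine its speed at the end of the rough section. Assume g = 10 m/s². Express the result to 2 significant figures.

v = 15 m/s

Applying the work–energy principle:
mgh = ½mv² + μ_k m g d
W_f = μ_k mg d = (0.39)(150)(10)(16) = 9360 J
½mv² = mgh − W_f = 27000 − 9360 = 17640 J
v = √(2 × 17640/150) = 15.34 m/s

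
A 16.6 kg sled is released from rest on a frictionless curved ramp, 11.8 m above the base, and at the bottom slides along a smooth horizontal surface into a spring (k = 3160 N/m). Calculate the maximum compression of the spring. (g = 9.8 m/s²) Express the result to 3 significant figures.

Energy conservation (no friction) from release to max compression: mgh = ½kx²
x = √(2mgh/k) = √(2 × 16.6 × 9.8 × 11.8 / 3160) = 1.102 m

x = 1.10 m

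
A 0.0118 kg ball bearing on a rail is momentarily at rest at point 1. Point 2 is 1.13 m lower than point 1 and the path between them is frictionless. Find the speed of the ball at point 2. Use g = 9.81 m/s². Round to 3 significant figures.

Energy conservation between the two points: mgh = ½mv²
v = √(2gh) = √(2 × 9.81 × 1.13) = √22.171 = 4.709 m/s

v = 4.71 m/s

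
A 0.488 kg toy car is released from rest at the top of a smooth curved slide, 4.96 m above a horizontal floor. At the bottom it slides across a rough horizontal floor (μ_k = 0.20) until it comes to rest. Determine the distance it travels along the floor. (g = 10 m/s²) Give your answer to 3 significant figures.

Energy bookkeeping (friction removes W_f = μ_k N d):
At rest all PE has been dissipated by friction: mgh = μ_k m g d
d = h/μ_k = 4.96/0.20 = 24.80 m

d = 24.8 m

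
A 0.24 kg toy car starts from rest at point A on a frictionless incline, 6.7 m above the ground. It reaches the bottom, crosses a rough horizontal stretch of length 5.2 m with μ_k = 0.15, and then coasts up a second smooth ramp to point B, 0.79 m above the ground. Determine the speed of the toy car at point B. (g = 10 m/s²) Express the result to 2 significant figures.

v = 10 m/s

Energy at A: mgh₁ = (0.24)(10)(6.7) = 16.080 J
Friction loss: W_f = μ_k mg d = 1.872 J
At B: ½mv² + mgh₂ = mgh₁ − W_f
½mv² = 16.080 − 1.872 − 1.8960 = 12.312 J
v = √(2 × 12.312/0.24) = 10.13 m/s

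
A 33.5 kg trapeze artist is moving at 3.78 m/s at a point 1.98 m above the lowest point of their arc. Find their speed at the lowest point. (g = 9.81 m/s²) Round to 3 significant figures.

v = 7.29 m/s

Mechanical energy is conserved (no friction): ½mv₀² + mgh = ½mv²
v² = v₀² + 2gh = (3.78)² + 2(9.81)(1.98) = 53.136
v = √53.136 = 7.289 m/s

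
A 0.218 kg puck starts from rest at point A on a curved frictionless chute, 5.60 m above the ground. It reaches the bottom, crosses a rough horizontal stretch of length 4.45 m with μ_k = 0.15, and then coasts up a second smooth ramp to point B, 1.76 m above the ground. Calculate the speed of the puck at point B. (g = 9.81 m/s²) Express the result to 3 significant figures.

Energy at A: mgh₁ = (0.218)(9.81)(5.60) = 11.976 J
Friction loss: W_f = μ_k mg d = 1.428 J
At B: ½mv² + mgh₂ = mgh₁ − W_f
½mv² = 11.976 − 1.428 − 3.7639 = 6.7846 J
v = √(2 × 6.7846/0.218) = 7.890 m/s

v = 7.89 m/s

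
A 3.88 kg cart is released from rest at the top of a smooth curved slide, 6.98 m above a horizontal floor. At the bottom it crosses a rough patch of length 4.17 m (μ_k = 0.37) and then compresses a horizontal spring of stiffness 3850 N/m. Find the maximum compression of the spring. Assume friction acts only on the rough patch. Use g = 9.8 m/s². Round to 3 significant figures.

x = 0.328 m

Initial energy: E₁ = mgh = (3.88)(9.8)(6.98) = 265.41 J
Friction removes W_f = μ_k mg d = (0.37)(3.88)(9.8)(4.17) = 58.67 J
Energy reaching the spring: E = 265.41 − 58.67 = 206.74 J
At max compression ½kx² = E ⇒ x = √(2E/k) = √(2 × 206.74/3850) = 0.3277 m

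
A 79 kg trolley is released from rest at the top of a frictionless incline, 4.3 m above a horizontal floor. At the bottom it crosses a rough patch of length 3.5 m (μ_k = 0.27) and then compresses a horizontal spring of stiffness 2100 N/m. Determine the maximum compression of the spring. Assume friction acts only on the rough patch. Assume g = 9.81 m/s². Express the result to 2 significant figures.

Initial energy: E₁ = mgh = (79)(9.81)(4.3) = 3332.5 J
Friction removes W_f = μ_k mg d = (0.27)(79)(9.81)(3.5) = 732.4 J
Energy reaching the spring: E = 3332.5 − 732.4 = 2600.1 J
At max compression ½kx² = E ⇒ x = √(2E/k) = √(2 × 2600.1/2100) = 1.574 m

x = 1.6 m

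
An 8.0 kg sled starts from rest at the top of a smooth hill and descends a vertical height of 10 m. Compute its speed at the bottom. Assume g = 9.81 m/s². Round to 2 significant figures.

Equating total energy at the two states: mgh = ½mv²
v = √(2gh) = √(2 × 9.81 × 10) = √196.20 = 14.01 m/s

v = 14 m/s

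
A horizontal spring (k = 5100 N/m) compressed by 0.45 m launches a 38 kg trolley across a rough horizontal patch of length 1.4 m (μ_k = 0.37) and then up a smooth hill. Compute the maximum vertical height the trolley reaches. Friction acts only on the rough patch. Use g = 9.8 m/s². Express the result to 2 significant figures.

h = 0.87 m

Spring energy: E₀ = ½kx² = ½(5100)(0.45)² = 516.38 J
Friction: W_f = μ_k mg d = (0.37)(38)(9.8)(1.4) = 192.9 J
Energy at base of ramp: E = 516.38 − 192.9 = 323.47 J
At max height all remaining energy is PE: mgh = E ⇒ h = E/(mg) = 323.47/(38 × 9.8) = 0.8686 m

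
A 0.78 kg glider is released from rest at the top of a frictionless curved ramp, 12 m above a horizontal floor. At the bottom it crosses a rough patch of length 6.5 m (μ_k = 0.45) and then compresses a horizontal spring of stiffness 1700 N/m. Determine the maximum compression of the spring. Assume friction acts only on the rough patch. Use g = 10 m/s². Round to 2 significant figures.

Initial energy: E₁ = mgh = (0.78)(10)(12) = 93.600 J
Friction removes W_f = μ_k mg d = (0.45)(0.78)(10)(6.5) = 22.82 J
Energy reaching the spring: E = 93.600 − 22.82 = 70.785 J
At max compression ½kx² = E ⇒ x = √(2E/k) = √(2 × 70.785/1700) = 0.2886 m

x = 0.29 m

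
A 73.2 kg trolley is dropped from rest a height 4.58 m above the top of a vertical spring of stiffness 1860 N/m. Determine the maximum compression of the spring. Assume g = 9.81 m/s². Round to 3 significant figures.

Let x be the compression. The total drop is H + x, and the trolley is instantaneously at rest at max compression, so energy conservation gives:
mg(H + x) = ½kx²
½(1860)x² − (73.2)(9.81)x − (73.2)(9.81)(4.58) = 0
930.0x² − 718.1x − 3289 = 0
x = [718.1 + √(515656 + 1.2235e+07)]/(2 × 930.0) = 2.306 m

x = 2.31 m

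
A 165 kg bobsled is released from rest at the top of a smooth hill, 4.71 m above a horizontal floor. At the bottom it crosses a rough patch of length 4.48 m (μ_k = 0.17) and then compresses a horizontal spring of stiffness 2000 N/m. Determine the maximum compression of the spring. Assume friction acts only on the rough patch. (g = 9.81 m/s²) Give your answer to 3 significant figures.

Initial energy: E₁ = mgh = (165)(9.81)(4.71) = 7623.8 J
Friction removes W_f = μ_k mg d = (0.17)(165)(9.81)(4.48) = 1233 J
Energy reaching the spring: E = 7623.8 − 1233 = 6391.1 J
At max compression ½kx² = E ⇒ x = √(2E/k) = √(2 × 6391.1/2000) = 2.528 m

x = 2.53 m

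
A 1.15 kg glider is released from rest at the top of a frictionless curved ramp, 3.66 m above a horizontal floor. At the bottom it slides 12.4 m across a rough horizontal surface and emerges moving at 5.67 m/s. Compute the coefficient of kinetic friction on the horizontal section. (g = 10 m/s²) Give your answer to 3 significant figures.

Energy bookkeeping (friction removes W_f = μ_k N d):
mgh = ½mv² + μ_k m g d
mgh = 42.090 J; ½mv² = 18.486 J
W_f = 42.090 − 18.486 = 23.60 J
μ_k = W_f/(mg·d) = 23.60/(11.50 × 12.4) = 0.1655

μ_k = 0.166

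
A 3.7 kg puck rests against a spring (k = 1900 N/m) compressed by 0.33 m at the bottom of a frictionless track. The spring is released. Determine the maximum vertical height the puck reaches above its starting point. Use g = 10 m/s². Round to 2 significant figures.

At maximum height the puck is at rest, so ½kx² = mgh
h = kx²/(2mg) = (1900)(0.33)²/(2 × 3.7 × 10) = 2.796 m

h = 2.8 m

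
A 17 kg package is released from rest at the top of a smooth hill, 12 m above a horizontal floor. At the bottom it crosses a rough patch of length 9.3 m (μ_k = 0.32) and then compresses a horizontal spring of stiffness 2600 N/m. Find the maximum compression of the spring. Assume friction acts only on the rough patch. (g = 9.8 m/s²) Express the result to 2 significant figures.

x = 1.1 m

Initial energy: E₁ = mgh = (17)(9.8)(12) = 1999.2 J
Friction removes W_f = μ_k mg d = (0.32)(17)(9.8)(9.3) = 495.8 J
Energy reaching the spring: E = 1999.2 − 495.8 = 1503.4 J
At max compression ½kx² = E ⇒ x = √(2E/k) = √(2 × 1503.4/2600) = 1.075 m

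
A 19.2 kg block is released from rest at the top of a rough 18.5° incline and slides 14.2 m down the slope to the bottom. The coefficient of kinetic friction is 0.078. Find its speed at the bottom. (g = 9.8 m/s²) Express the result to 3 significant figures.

Energy: mgh = ½mv² + W_f, with h = L sinθ and W_f = μ_k (mg cosθ) L
mgh = mgL sinθ = (19.2)(9.8)(14.2)sin18.5° = 847.80 J
W_f = μ_k mg cosθ · L = (0.078)(19.2)(9.8)cos18.5°·14.2 = 197.6 J
½mv² = 847.80 − 197.6 = 650.16 J
v = √(2 × 650.16/19.2) = 8.230 m/s

v = 8.23 m/s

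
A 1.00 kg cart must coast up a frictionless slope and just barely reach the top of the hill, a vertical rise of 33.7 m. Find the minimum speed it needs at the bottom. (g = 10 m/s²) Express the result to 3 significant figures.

v = 26.0 m/s

At the top it is momentarily at rest, so all KE converts to PE: ½mv² = mgh
v = √(2gh) = √(2 × 10 × 33.7) = 25.96 m/s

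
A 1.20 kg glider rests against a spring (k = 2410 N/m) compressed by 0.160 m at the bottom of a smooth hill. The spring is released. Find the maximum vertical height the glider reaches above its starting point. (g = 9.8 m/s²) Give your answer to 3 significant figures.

h = 2.62 m

Energy conservation from release to the highest point: ½kx² = mgh
h = kx²/(2mg) = (2410)(0.160)²/(2 × 1.20 × 9.8) = 2.623 m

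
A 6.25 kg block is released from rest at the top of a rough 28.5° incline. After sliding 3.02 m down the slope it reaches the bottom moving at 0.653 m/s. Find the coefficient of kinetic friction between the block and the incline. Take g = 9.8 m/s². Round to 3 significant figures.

μ_k = 0.535

Energy balance down the incline: mg L sinθ − ½mv² = μ_k (mg cosθ) L
mgL sinθ = 88.262 J; ½mv² = 1.3325 J
W_f = 88.262 − 1.3325 = 86.93 J
μ_k = W_f/(mg cosθ · L) = 86.93/(53.83 × 3.02) = 0.5348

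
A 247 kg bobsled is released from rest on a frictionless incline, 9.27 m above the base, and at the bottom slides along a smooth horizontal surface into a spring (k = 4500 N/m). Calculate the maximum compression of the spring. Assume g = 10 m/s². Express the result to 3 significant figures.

Energy conservation (no friction) from release to max compression: mgh = ½kx²
x = √(2mgh/k) = √(2 × 247 × 10 × 9.27 / 4500) = 3.190 m

x = 3.19 m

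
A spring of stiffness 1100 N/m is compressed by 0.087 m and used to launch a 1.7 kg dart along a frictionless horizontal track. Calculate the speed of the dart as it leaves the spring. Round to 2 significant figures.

v = 2.2 m/s

Conservation of energy: ½kx² = ½mv²
v = x√(k/m) = 0.087 × √(1100/1.7) = 2.213 m/s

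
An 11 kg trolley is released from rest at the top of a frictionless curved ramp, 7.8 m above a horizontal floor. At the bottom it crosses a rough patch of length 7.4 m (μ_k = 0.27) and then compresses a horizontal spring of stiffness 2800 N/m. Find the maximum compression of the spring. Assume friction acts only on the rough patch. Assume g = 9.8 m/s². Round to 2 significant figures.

Initial energy: E₁ = mgh = (11)(9.8)(7.8) = 840.84 J
Friction removes W_f = μ_k mg d = (0.27)(11)(9.8)(7.4) = 215.4 J
Energy reaching the spring: E = 840.84 − 215.4 = 625.46 J
At max compression ½kx² = E ⇒ x = √(2E/k) = √(2 × 625.46/2800) = 0.6684 m

x = 0.67 m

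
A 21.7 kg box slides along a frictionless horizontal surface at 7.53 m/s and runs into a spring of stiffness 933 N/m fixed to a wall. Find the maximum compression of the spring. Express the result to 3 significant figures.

x = 1.15 m

All KE is stored as spring PE at maximum compression: ½mv² = ½kx²
x = v√(m/k) = 7.53 × √(21.7/933) = 1.148 m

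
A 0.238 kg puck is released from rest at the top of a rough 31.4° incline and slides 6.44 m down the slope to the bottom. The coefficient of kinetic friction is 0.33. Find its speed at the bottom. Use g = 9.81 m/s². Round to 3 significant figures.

v = 5.50 m/s

Taking the bottom as reference, mgh = ½mv² + μ_k N L with h = L sinθ, N = mg cosθ:
mgh = mgL sinθ = (0.238)(9.81)(6.44)sin31.4° = 7.8339 J
W_f = μ_k mg cosθ · L = (0.33)(0.238)(9.81)cos31.4°·6.44 = 4.235 J
½mv² = 7.8339 − 4.235 = 3.5987 J
v = √(2 × 3.5987/0.238) = 5.499 m/s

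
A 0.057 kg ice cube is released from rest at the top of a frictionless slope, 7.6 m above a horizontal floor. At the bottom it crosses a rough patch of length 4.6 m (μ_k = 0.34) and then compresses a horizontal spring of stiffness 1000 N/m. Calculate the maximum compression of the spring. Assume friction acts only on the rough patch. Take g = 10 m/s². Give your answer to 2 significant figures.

Initial energy: E₁ = mgh = (0.057)(10)(7.6) = 4.3320 J
Friction removes W_f = μ_k mg d = (0.34)(0.057)(10)(4.6) = 0.8915 J
Energy reaching the spring: E = 4.3320 − 0.8915 = 3.4405 J
At max compression ½kx² = E ⇒ x = √(2E/k) = √(2 × 3.4405/1000) = 0.08295 m

x = 0.083 m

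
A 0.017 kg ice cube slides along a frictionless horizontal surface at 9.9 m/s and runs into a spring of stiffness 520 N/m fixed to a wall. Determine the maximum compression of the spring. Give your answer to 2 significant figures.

x = 0.057 m

At max compression the cube is momentarily at rest: ½mv² = ½kx²
x = v√(m/k) = 9.9 × √(0.017/520) = 0.05661 m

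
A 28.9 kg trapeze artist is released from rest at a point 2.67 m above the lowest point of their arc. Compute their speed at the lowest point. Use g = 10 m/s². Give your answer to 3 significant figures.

v = 7.31 m/s

Energy conservation between the two points: mgh = ½mv²
The mass cancels from both sides.
v = √(2gh) = √(2 × 10 × 2.67) = √53.400 = 7.308 m/s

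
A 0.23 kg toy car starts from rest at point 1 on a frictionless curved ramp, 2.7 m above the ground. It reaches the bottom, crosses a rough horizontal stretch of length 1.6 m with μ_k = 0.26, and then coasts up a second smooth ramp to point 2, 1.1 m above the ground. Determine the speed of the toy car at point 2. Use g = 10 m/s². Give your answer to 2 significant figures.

v = 4.9 m/s

Energy at 1: mgh₁ = (0.23)(10)(2.7) = 6.2100 J
Friction loss: W_f = μ_k mg d = 0.9568 J
At 2: ½mv² + mgh₂ = mgh₁ − W_f
½mv² = 6.2100 − 0.9568 − 2.5300 = 2.7232 J
v = √(2 × 2.7232/0.23) = 4.866 m/s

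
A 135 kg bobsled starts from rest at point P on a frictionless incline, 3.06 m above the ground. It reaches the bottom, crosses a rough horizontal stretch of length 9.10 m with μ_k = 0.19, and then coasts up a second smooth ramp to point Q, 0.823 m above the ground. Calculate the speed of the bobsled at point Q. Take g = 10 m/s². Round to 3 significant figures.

v = 3.19 m/s

Energy at P: mgh₁ = (135)(10)(3.06) = 4131.0 J
Friction loss: W_f = μ_k mg d = 2334 J
At Q: ½mv² + mgh₂ = mgh₁ − W_f
½mv² = 4131.0 − 2334 − 1111.0 = 685.80 J
v = √(2 × 685.80/135) = 3.187 m/s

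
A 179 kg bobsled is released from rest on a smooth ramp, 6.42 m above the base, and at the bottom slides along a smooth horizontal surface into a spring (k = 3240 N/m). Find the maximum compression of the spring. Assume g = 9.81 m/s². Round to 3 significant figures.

Energy conservation (no friction) from release to max compression: mgh = ½kx²
x = √(2mgh/k) = √(2 × 179 × 9.81 × 6.42 / 3240) = 2.638 m

x = 2.64 m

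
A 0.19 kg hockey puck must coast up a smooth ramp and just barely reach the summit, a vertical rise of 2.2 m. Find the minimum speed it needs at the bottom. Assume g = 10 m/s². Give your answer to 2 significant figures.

At the top it is momentarily at rest, so all KE converts to PE: ½mv² = mgh
v = √(2gh) = √(2 × 10 × 2.2) = 6.633 m/s

v = 6.6 m/s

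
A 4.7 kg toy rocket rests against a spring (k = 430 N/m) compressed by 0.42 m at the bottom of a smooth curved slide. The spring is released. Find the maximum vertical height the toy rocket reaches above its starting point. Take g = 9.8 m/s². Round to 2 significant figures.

h = 0.82 m

All spring PE becomes gravitational PE at the highest point: ½kx² = mgh
h = kx²/(2mg) = (430)(0.42)²/(2 × 4.7 × 9.8) = 0.8234 m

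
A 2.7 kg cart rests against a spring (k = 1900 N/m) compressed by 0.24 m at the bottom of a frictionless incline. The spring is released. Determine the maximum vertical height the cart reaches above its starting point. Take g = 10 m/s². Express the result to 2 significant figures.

All spring PE becomes gravitational PE at the highest point: ½kx² = mgh
h = kx²/(2mg) = (1900)(0.24)²/(2 × 2.7 × 10) = 2.027 m

h = 2.0 m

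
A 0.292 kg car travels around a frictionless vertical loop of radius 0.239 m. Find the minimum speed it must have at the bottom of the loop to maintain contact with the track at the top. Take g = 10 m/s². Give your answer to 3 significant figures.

v = 3.46 m/s

At the top: mg = mv_top²/r ⇒ v_top² = gr = 2.390 m²/s²
Energy from bottom to top (height 2r): ½mv_bot² = ½mv_top² + mg(2r)
v_bot² = gr + 4gr = 5gr = 11.95
v_bot = √(5gr) = 3.457 m/s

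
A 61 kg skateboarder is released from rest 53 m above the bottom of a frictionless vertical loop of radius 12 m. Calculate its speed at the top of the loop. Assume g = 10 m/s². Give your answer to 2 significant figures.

Energy conservation: mgh = ½mv_top² + mg(2r)
v_top² = 2g(h − 2r) = 2(10)(53 − 24.00) = 580.0
v_top = 24.08 m/s

v = 24 m/s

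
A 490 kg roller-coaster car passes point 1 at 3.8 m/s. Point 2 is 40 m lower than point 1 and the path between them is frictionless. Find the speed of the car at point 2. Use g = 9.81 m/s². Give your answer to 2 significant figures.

v = 28 m/s

Equating total energy at the two states: ½mv₀² + mgh = ½mv²
v² = v₀² + 2gh = (3.8)² + 2(9.81)(40) = 799.24
v = √799.24 = 28.27 m/s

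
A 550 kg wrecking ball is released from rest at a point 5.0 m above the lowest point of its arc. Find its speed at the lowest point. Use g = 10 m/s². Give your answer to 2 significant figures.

v = 10 m/s

Energy conservation between the two points: mgh = ½mv²
v = √(2gh) = √(2 × 10 × 5.0) = √100.00 = 10.00 m/s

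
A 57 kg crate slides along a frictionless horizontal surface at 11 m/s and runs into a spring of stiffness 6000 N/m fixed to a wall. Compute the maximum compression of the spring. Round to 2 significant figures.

x = 1.1 m

At max compression the crate is momentarily at rest: ½mv² = ½kx²
x = v√(m/k) = 11 × √(57/6000) = 1.072 m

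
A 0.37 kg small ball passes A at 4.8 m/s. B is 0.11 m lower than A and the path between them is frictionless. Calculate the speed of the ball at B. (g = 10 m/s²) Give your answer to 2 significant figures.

v = 5.0 m/s

Equating total energy at the two states: ½mv₀² + mgh = ½mv²
The mass cancels from both sides.
v² = v₀² + 2gh = (4.8)² + 2(10)(0.11) = 25.240
v = √25.240 = 5.024 m/s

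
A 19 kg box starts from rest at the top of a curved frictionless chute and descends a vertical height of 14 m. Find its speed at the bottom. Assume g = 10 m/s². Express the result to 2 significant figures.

Energy conservation between the two points: mgh = ½mv²
v = √(2gh) = √(2 × 10 × 14) = √280.00 = 16.73 m/s

v = 17 m/s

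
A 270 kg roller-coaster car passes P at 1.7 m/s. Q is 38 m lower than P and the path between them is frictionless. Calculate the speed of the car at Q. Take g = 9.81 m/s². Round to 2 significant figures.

Equating total energy at the two states: ½mv₀² + mgh = ½mv²
v² = v₀² + 2gh = (1.7)² + 2(9.81)(38) = 748.45
v = √748.45 = 27.36 m/s

v = 27 m/s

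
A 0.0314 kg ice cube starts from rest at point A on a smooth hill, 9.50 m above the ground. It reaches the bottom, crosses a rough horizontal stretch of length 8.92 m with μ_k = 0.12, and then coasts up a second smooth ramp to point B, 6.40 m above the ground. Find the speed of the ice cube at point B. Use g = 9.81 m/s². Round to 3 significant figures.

v = 6.31 m/s

Energy at A: mgh₁ = (0.0314)(9.81)(9.50) = 2.9263 J
Friction loss: W_f = μ_k mg d = 0.3297 J
At B: ½mv² + mgh₂ = mgh₁ − W_f
½mv² = 2.9263 − 0.3297 − 1.9714 = 0.62519 J
v = √(2 × 0.62519/0.0314) = 6.310 m/s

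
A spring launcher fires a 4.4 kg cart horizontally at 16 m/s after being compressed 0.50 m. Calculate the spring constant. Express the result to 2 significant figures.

k = 4500 N/m

Energy stored in the spring equals the launch KE: ½kx² = ½mv²
k = mv²/x² = (4.4)(16)²/(0.50)² = 4506 N/m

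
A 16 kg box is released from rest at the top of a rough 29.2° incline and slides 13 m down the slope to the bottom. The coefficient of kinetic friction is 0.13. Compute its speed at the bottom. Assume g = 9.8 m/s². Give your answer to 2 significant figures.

Taking the bottom as reference, mgh = ½mv² + μ_k N L with h = L sinθ, N = mg cosθ:
mgh = mgL sinθ = (16)(9.8)(13)sin29.2° = 994.45 J
W_f = μ_k mg cosθ · L = (0.13)(16)(9.8)cos29.2°·13 = 231.3 J
½mv² = 994.45 − 231.3 = 763.14 J
v = √(2 × 763.14/16) = 9.767 m/s

v = 9.8 m/s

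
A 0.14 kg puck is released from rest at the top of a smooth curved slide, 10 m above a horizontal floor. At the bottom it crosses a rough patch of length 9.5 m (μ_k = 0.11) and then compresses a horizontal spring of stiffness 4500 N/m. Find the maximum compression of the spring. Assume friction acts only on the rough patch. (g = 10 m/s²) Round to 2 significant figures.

Initial energy: E₁ = mgh = (0.14)(10)(10) = 14.000 J
Friction removes W_f = μ_k mg d = (0.11)(0.14)(10)(9.5) = 1.463 J
Energy reaching the spring: E = 14.000 − 1.463 = 12.537 J
At max compression ½kx² = E ⇒ x = √(2E/k) = √(2 × 12.537/4500) = 0.07465 m

x = 0.075 m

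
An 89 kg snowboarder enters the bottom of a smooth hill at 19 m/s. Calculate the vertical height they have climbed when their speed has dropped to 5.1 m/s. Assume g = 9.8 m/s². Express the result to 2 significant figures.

Energy balance between the two points: ½mv₁² = ½mv₂² + mgh
h = (v₁² − v₂²)/(2g) = (19² − 5.1²)/(2 × 9.8) = 17.09 m

h = 17 m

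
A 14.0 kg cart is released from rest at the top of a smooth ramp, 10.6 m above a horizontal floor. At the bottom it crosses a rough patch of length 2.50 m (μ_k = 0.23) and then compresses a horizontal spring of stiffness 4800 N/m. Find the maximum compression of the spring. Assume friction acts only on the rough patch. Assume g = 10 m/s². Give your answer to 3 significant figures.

x = 0.765 m

Initial energy: E₁ = mgh = (14.0)(10)(10.6) = 1484.0 J
Friction removes W_f = μ_k mg d = (0.23)(14.0)(10)(2.50) = 80.50 J
Energy reaching the spring: E = 1484.0 − 80.50 = 1403.5 J
At max compression ½kx² = E ⇒ x = √(2E/k) = √(2 × 1403.5/4800) = 0.7647 m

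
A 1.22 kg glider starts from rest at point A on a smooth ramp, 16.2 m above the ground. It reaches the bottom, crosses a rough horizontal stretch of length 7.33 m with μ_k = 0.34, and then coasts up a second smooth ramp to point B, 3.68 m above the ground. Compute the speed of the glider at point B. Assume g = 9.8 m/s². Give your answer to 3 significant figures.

v = 14.0 m/s

Energy at A: mgh₁ = (1.22)(9.8)(16.2) = 193.69 J
Friction loss: W_f = μ_k mg d = 29.80 J
At B: ½mv² + mgh₂ = mgh₁ − W_f
½mv² = 193.69 − 29.80 − 43.998 = 119.89 J
v = √(2 × 119.89/1.22) = 14.02 m/s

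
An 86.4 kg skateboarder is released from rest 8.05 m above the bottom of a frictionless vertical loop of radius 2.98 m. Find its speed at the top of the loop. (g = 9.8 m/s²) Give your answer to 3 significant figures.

v = 6.40 m/s

Energy conservation: mgh = ½mv_top² + mg(2r)
v_top² = 2g(h − 2r) = 2(9.8)(8.05 − 5.960) = 40.96
v_top = 6.400 m/s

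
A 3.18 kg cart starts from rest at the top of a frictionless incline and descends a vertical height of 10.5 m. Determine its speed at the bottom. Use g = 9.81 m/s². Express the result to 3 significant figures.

Mechanical energy is conserved (no friction): mgh = ½mv²
v = √(2gh) = √(2 × 9.81 × 10.5) = √206.01 = 14.35 m/s

v = 14.4 m/s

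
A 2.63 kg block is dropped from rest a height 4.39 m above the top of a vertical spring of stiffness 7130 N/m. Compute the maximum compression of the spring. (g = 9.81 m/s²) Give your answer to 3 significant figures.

Measuring PE from the top of the relaxed spring, at max compression the block has dropped H + x with zero KE, so:
mg(H + x) = ½kx²
½(7130)x² − (2.63)(9.81)x − (2.63)(9.81)(4.39) = 0
3565x² − 25.80x − 113.3 = 0
x = [25.80 + √(665.7 + 1.6151e+06)]/(2 × 3565) = 0.1819 m

x = 0.182 m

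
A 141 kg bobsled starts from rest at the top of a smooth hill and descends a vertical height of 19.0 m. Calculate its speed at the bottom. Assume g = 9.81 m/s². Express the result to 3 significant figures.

v = 19.3 m/s

Mechanical energy is conserved (no friction): mgh = ½mv²
v = √(2gh) = √(2 × 9.81 × 19.0) = √372.78 = 19.31 m/s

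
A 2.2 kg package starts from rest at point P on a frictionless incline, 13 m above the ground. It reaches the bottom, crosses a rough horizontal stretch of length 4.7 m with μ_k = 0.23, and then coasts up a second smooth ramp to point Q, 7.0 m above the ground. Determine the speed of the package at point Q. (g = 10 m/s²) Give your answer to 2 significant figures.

v = 9.9 m/s

Energy at P: mgh₁ = (2.2)(10)(13) = 286.00 J
Friction loss: W_f = μ_k mg d = 23.78 J
At Q: ½mv² + mgh₂ = mgh₁ − W_f
½mv² = 286.00 − 23.78 − 154.00 = 108.22 J
v = √(2 × 108.22/2.2) = 9.919 m/s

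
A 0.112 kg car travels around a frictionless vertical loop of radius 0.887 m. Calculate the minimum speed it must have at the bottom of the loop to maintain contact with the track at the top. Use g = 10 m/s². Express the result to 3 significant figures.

At the top: mg = mv_top²/r ⇒ v_top² = gr = 8.870 m²/s²
Energy from bottom to top (height 2r): ½mv_bot² = ½mv_top² + mg(2r)
v_bot² = gr + 4gr = 5gr = 44.35
v_bot = √(5gr) = 6.660 m/s

v = 6.66 m/s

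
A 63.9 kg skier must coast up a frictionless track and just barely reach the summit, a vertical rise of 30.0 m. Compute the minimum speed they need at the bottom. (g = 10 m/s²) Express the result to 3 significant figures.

At the top they are momentarily at rest, so all KE converts to PE: ½mv² = mgh
v = √(2gh) = √(2 × 10 × 30.0) = 24.49 m/s

v = 24.5 m/s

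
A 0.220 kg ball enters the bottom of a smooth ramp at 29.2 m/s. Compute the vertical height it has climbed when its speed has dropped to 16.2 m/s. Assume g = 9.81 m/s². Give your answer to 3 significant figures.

Conservation of energy: ½mv₁² = ½mv₂² + mgh
h = (v₁² − v₂²)/(2g) = (29.2² − 16.2²)/(2 × 9.81) = 30.08 m

h = 30.1 m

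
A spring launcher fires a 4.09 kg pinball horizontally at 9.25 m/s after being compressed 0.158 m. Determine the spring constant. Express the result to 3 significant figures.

Energy stored in the spring equals the launch KE: ½kx² = ½mv²
k = mv²/x² = (4.09)(9.25)²/(0.158)² = 14018 N/m

k = 14000 N/m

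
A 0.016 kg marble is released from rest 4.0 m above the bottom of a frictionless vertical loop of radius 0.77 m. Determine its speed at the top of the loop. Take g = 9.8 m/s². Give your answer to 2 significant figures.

Energy conservation: mgh = ½mv_top² + mg(2r)
v_top² = 2g(h − 2r) = 2(9.8)(4.0 − 1.540) = 48.22
v_top = 6.944 m/s

v = 6.9 m/s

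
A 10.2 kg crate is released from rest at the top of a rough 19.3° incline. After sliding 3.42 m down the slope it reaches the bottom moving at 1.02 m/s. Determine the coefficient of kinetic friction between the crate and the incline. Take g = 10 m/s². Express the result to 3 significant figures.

Energy balance down the incline: mg L sinθ − ½mv² = μ_k (mg cosθ) L
mgL sinθ = 115.30 J; ½mv² = 5.3060 J
W_f = 115.30 − 5.3060 = 110.0 J
μ_k = W_f/(mg cosθ · L) = 110.0/(96.27 × 3.42) = 0.3341

μ_k = 0.334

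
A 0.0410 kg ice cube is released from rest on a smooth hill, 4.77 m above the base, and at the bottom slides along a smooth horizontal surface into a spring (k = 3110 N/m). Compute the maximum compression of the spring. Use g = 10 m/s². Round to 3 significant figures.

Gravitational PE at the top equals spring PE at max compression: mgh = ½kx²
x = √(2mgh/k) = √(2 × 0.0410 × 10 × 4.77 / 3110) = 0.03546 m

x = 0.0355 m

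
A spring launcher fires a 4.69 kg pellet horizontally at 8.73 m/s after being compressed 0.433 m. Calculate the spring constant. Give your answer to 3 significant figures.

k = 1910 N/m

Energy stored in the spring equals the launch KE: ½kx² = ½mv²
k = mv²/x² = (4.69)(8.73)²/(0.433)² = 1906 N/m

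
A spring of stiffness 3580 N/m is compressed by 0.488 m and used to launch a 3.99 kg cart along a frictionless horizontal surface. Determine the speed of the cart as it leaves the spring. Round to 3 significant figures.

Spring PE converts entirely to kinetic energy: ½kx² = ½mv²
v = x√(k/m) = 0.488 × √(3580/3.99) = 14.62 m/s

v = 14.6 m/s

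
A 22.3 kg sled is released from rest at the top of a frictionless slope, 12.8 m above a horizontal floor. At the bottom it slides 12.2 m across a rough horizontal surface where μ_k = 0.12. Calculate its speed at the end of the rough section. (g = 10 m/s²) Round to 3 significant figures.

v = 15.1 m/s

Energy at the top = energy at the end + work done against friction:
mgh = ½mv² + μ_k m g d
W_f = μ_k mg d = (0.12)(22.3)(10)(12.2) = 326.5 J
½mv² = mgh − W_f = 2854.4 − 326.5 = 2527.9 J
v = √(2 × 2527.9/22.3) = 15.06 m/s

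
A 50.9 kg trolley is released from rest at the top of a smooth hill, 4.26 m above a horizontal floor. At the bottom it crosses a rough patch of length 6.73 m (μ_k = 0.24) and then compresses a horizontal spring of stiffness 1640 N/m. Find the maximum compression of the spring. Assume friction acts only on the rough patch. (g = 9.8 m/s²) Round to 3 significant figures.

Initial energy: E₁ = mgh = (50.9)(9.8)(4.26) = 2125.0 J
Friction removes W_f = μ_k mg d = (0.24)(50.9)(9.8)(6.73) = 805.7 J
Energy reaching the spring: E = 2125.0 − 805.7 = 1319.3 J
At max compression ½kx² = E ⇒ x = √(2E/k) = √(2 × 1319.3/1640) = 1.268 m

x = 1.27 m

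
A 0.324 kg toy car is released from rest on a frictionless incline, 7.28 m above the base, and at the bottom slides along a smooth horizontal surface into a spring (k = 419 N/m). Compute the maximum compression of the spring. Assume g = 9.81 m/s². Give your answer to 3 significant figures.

At max compression the car is momentarily at rest: mgh = ½kx²
x = √(2mgh/k) = √(2 × 0.324 × 9.81 × 7.28 / 419) = 0.3323 m

x = 0.332 m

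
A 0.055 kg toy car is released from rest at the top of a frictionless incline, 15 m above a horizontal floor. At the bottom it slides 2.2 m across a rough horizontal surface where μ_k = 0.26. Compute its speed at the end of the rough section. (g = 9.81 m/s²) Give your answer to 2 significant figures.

Energy bookkeeping (friction removes W_f = μ_k N d):
mgh = ½mv² + μ_k m g d
W_f = μ_k mg d = (0.26)(0.055)(9.81)(2.2) = 0.3086 J
½mv² = mgh − W_f = 8.0933 − 0.3086 = 7.7846 J
v = √(2 × 7.7846/0.055) = 16.82 m/s

v = 17 m/s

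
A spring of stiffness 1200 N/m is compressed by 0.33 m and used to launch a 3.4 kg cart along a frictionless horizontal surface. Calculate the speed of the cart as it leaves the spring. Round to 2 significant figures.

v = 6.2 m/s

Conservation of energy: ½kx² = ½mv²
v = x√(k/m) = 0.33 × √(1200/3.4) = 6.200 m/s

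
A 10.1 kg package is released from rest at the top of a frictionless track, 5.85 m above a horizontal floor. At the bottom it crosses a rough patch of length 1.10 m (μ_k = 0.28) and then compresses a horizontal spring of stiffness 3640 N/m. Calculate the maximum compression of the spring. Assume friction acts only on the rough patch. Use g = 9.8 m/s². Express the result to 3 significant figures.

x = 0.549 m

Initial energy: E₁ = mgh = (10.1)(9.8)(5.85) = 579.03 J
Friction removes W_f = μ_k mg d = (0.28)(10.1)(9.8)(1.10) = 30.49 J
Energy reaching the spring: E = 579.03 − 30.49 = 548.55 J
At max compression ½kx² = E ⇒ x = √(2E/k) = √(2 × 548.55/3640) = 0.5490 m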